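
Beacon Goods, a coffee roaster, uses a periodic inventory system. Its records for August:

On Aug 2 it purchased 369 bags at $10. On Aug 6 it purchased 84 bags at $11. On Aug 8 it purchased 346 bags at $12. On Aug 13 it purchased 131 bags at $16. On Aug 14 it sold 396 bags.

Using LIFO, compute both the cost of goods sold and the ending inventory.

Aug 14, 396 sold [LIFO — newest first]: 131 @ $16 + 265 @ $12 = $5,276
Ending inventory: 369 @ $10 + 84 @ $11 + 81 @ $12 = $5,586

COGS = $5,276; ending inventory = $5,586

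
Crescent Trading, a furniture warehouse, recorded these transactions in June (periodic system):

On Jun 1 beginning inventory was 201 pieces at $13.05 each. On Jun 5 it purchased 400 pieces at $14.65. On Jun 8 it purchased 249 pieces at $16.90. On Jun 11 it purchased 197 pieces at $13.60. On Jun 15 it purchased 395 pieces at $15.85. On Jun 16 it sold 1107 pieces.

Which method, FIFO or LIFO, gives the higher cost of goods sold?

LIFO

FIFO COGS: 201 @ $13.05 + 400 @ $14.65 + 249 @ $16.90 + 197 @ $13.60 + 60 @ $15.85 = $16,321.35
LIFO COGS: 395 @ $15.85 + 197 @ $13.60 + 249 @ $16.90 + 266 @ $14.65 = $17,044.95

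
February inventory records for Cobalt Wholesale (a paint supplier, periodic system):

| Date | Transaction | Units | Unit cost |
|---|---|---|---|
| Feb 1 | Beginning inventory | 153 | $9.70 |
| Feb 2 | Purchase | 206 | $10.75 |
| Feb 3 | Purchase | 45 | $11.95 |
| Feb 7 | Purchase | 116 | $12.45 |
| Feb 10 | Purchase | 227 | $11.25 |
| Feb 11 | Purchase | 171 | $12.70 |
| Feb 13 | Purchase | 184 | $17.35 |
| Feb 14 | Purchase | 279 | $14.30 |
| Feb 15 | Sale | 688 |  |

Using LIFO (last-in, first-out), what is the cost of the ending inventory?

Ending inventory = $7,626.80

Feb 15, 688 sold [LIFO — newest first]: 279 @ $14.30 + 184 @ $17.35 + 171 @ $12.70 + 54 @ $11.25 = $9,961.30
Ending inventory: 153 @ $9.70 + 206 @ $10.75 + 45 @ $11.95 + 116 @ $12.45 + 173 @ $11.25 = $7,626.80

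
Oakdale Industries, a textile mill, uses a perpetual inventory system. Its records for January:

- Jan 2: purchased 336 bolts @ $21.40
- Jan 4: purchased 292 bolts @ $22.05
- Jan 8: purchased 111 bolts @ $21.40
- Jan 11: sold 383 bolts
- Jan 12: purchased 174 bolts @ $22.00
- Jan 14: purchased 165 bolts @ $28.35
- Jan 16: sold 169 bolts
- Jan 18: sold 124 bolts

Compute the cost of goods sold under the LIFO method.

Jan 11, 383 sold [LIFO — newest first]: 111 @ $21.40 + 272 @ $22.05 = $8,373.00
Jan 16, 169 sold [LIFO — newest first]: 165 @ $28.35 + 4 @ $22.00 = $4,765.75
Jan 18, 124 sold [LIFO — newest first]: 124 @ $22.00 = $2,728.00
Total COGS = $8,373.00 + $4,765.75 + $2,728.00 = $15,866.75
Ending inventory: 336 @ $21.40 + 20 @ $22.05 + 46 @ $22.00 = $8,643.40

COGS = $15,866.75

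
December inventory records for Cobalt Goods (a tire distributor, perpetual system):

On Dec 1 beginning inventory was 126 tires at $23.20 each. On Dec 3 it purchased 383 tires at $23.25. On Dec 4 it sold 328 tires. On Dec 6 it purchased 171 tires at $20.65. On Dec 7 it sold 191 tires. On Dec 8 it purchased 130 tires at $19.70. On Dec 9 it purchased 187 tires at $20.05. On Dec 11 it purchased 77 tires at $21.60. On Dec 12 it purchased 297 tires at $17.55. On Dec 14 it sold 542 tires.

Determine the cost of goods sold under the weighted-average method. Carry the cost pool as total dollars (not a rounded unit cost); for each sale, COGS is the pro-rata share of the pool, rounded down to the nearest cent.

After Dec 1: 126 on hand, pool $2,923.20 (≈ $23.2000 each)
After Dec 3: 509 on hand, pool $11,827.95 (≈ $23.2376 each)
Dec 4, sell 328: 328/509 × $11,827.95 → $7,621.94
After Dec 6: 352 on hand, pool $7,737.16 (≈ $21.9806 each)
Dec 7, sell 191: 191/352 × $7,737.16 → $4,198.28
After Dec 8: 291 on hand, pool $6,099.88 (≈ $20.9618 each)
After Dec 9: 478 on hand, pool $9,849.23 (≈ $20.6051 each)
After Dec 11: 555 on hand, pool $11,512.43 (≈ $20.7431 each)
After Dec 12: 852 on hand, pool $16,724.78 (≈ $19.6300 each)
Dec 14, sell 542: 542/852 × $16,724.78 → $10,639.47
Total COGS = $7,621.94 + $4,198.28 + $10,639.47 = $22,459.69
Ending inventory (cost pool remaining) = $6,085.31

COGS = $22,459.69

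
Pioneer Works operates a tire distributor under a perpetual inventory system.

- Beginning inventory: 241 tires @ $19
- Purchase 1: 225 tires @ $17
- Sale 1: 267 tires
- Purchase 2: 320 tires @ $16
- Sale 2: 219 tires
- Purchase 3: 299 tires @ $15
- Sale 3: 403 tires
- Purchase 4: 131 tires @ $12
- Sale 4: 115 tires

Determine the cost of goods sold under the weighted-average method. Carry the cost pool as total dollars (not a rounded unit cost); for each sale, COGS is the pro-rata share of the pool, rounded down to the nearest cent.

After Beginning: 241 on hand, pool $4,579.00 (≈ $19.0000 each)
After Purchase 1: 466 on hand, pool $8,404.00 (≈ $18.0343 each)
Sale 1, sell 267: 267/466 × $8,404.00 → $4,815.16
After Purchase 2: 519 on hand, pool $8,708.84 (≈ $16.7800 each)
Sale 2, sell 219: 219/519 × $8,708.84 → $3,674.82
After Purchase 3: 599 on hand, pool $9,519.02 (≈ $15.8915 each)
Sale 3, sell 403: 403/599 × $9,519.02 → $6,404.28
After Purchase 4: 327 on hand, pool $4,686.74 (≈ $14.3325 each)
Sale 4, sell 115: 115/327 × $4,686.74 → $1,648.24
Total COGS = $4,815.16 + $3,674.82 + $6,404.28 + $1,648.24 = $16,542.50
Ending inventory (cost pool remaining) = $3,038.50

COGS = $16,542.50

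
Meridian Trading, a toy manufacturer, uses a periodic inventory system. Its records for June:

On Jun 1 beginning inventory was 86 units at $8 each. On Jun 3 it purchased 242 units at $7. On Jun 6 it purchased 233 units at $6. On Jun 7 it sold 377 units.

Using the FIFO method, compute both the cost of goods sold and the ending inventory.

Jun 7, 377 sold [FIFO — oldest first]: 86 @ $8 + 242 @ $7 + 49 @ $6 = $2,676
Ending inventory: 184 @ $6 = $1,104

COGS = $2,676; ending inventory = $1,104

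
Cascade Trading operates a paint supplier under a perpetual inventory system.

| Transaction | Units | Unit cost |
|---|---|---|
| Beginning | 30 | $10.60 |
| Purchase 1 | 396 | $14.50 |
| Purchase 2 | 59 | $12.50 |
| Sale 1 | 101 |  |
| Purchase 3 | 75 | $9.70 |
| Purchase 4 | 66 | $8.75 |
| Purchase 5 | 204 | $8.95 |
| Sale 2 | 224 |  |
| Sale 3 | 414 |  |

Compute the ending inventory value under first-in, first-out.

Sale 1 (101) [FIFO — oldest first]: 30 @ $10.60 + 71 @ $14.50 = $1,347.50
Sale 2 (224) [FIFO — oldest first]: 224 @ $14.50 = $3,248.00
Sale 3 (414) [FIFO — oldest first]: 101 @ $14.50 + 59 @ $12.50 + 75 @ $9.70 + 66 @ $8.75 + 113 @ $8.95 = $4,518.35
Total COGS = $1,347.50 + $3,248.00 + $4,518.35 = $9,113.85
Ending inventory: 91 @ $8.95 = $814.45
Check: goods available $9,928.30 = COGS $9,113.85 + ending $814.45

Ending inventory = $814.45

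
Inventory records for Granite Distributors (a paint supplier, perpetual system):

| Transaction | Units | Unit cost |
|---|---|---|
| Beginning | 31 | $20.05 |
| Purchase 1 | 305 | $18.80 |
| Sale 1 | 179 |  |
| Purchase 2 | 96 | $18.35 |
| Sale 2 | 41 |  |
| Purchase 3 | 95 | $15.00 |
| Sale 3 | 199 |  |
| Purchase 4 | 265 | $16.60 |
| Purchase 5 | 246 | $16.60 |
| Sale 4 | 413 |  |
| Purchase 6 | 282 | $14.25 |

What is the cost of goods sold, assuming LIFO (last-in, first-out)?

Sale 1 (179) [LIFO — newest first]: 179 @ $18.80 = $3,365.20
Sale 2 (41) [LIFO — newest first]: 41 @ $18.35 = $752.35
Sale 3 (199) [LIFO — newest first]: 95 @ $15.00 + 55 @ $18.35 + 49 @ $18.80 = $3,355.45
Sale 4 (413) [LIFO — newest first]: 246 @ $16.60 + 167 @ $16.60 = $6,855.80
Total COGS = $3,365.20 + $752.35 + $3,355.45 + $6,855.80 = $14,328.80
Ending inventory: 31 @ $20.05 + 77 @ $18.80 + 98 @ $16.60 + 282 @ $14.25 = $7,714.45
Check: goods available $22,043.25 = COGS $14,328.80 + ending $7,714.45

COGS = $14,328.80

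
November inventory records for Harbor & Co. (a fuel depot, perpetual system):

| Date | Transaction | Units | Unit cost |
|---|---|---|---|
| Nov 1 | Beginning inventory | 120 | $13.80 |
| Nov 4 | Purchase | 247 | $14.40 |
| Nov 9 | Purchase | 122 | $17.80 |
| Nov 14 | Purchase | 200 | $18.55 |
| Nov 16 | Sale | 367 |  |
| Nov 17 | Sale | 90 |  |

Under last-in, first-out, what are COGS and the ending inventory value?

Nov 16, 367 sold [LIFO — newest first]: 200 @ $18.55 + 122 @ $17.80 + 45 @ $14.40 = $6,529.60
Nov 17, 90 sold [LIFO — newest first]: 90 @ $14.40 = $1,296.00
Total COGS = $6,529.60 + $1,296.00 = $7,825.60
Ending inventory: 120 @ $13.80 + 112 @ $14.40 = $3,268.80

COGS = $7,825.60; ending inventory = $3,268.80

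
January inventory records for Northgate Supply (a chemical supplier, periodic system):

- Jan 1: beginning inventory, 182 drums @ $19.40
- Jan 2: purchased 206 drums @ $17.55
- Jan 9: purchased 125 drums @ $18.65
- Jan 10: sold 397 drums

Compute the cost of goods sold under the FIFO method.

Jan 10, 397 sold [FIFO — oldest first]: 182 @ $19.40 + 206 @ $17.55 + 9 @ $18.65 = $7,313.95
Ending inventory: 116 @ $18.65 = $2,163.40
Check: goods available $9,477.35 = COGS $7,313.95 + ending $2,163.40

COGS = $7,313.95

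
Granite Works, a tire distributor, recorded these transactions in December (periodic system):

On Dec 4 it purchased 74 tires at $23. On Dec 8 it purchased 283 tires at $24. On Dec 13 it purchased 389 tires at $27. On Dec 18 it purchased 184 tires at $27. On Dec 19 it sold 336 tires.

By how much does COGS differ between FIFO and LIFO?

$1,082

FIFO COGS: 74 @ $23 + 262 @ $24 = $7,990
LIFO COGS: 184 @ $27 + 152 @ $27 = $9,072
Difference = |$7,990 − $9,072| = $1,082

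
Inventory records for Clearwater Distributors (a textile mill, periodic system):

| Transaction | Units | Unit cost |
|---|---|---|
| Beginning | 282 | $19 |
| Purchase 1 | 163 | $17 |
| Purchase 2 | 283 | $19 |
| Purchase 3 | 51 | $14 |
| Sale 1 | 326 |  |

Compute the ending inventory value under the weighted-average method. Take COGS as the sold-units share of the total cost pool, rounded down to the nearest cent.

Ending inventory = $8,269.14

Sale 1, sell 326: 326/779 × $14,220.00 → $5,950.86
Ending inventory (cost pool remaining) = $8,269.14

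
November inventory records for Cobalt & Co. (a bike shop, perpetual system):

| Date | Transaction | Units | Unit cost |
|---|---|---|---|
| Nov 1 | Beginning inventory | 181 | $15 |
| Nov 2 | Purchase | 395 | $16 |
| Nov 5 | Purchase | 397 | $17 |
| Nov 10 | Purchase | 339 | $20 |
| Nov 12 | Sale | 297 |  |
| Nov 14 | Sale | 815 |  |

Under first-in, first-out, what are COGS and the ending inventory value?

COGS = $18,564; ending inventory = $4,000

Nov 12, 297 sold [FIFO — oldest first]: 181 @ $15 + 116 @ $16 = $4,571
Nov 14, 815 sold [FIFO — oldest first]: 279 @ $16 + 397 @ $17 + 139 @ $20 = $13,993
Total COGS = $4,571 + $13,993 = $18,564
Ending inventory: 200 @ $20 = $4,000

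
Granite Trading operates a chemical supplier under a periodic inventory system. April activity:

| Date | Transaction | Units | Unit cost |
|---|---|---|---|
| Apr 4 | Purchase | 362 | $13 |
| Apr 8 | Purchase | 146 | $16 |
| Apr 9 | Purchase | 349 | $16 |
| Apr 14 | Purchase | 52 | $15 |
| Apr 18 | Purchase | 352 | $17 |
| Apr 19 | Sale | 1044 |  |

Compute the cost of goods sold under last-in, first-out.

Apr 19, 1044 sold [LIFO — newest first]: 352 @ $17 + 52 @ $15 + 349 @ $16 + 146 @ $16 + 145 @ $13 = $16,569
Ending inventory: 217 @ $13 = $2,821
Check: goods available $19,390 = COGS $16,569 + ending $2,821

COGS = $16,569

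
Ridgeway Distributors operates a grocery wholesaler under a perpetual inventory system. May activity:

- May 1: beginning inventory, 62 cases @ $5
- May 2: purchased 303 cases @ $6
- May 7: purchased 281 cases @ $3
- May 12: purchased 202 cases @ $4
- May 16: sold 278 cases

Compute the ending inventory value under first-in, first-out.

May 16, 278 sold [FIFO — oldest first]: 62 @ $5 + 216 @ $6 = $1,606
Ending inventory: 87 @ $6 + 281 @ $3 + 202 @ $4 = $2,173

Ending inventory = $2,173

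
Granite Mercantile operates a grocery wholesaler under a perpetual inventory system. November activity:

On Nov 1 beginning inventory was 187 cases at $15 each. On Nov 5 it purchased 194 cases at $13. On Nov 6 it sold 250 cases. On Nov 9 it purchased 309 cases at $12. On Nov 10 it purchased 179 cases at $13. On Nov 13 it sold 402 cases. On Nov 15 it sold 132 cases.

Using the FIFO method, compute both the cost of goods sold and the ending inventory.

Nov 6, 250 sold [FIFO — oldest first]: 187 @ $15 + 63 @ $13 = $3,624
Nov 13, 402 sold [FIFO — oldest first]: 131 @ $13 + 271 @ $12 = $4,955
Nov 15, 132 sold [FIFO — oldest first]: 38 @ $12 + 94 @ $13 = $1,678
Total COGS = $3,624 + $4,955 + $1,678 = $10,257
Ending inventory: 85 @ $13 = $1,105
Check: goods available $11,362 = COGS $10,257 + ending $1,105

COGS = $10,257; ending inventory = $1,105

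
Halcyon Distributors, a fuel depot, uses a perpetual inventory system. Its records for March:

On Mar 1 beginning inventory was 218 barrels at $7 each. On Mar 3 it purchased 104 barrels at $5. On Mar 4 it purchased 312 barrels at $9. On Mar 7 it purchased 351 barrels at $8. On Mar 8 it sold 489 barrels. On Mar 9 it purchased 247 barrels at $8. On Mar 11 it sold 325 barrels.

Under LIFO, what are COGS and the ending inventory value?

COGS = $6,728; ending inventory = $2,910

Mar 8, 489 sold [LIFO — newest first]: 351 @ $8 + 138 @ $9 = $4,050
Mar 11, 325 sold [LIFO — newest first]: 247 @ $8 + 78 @ $9 = $2,678
Total COGS = $4,050 + $2,678 = $6,728
Ending inventory: 218 @ $7 + 104 @ $5 + 96 @ $9 = $2,910
Check: goods available $9,638 = COGS $6,728 + ending $2,910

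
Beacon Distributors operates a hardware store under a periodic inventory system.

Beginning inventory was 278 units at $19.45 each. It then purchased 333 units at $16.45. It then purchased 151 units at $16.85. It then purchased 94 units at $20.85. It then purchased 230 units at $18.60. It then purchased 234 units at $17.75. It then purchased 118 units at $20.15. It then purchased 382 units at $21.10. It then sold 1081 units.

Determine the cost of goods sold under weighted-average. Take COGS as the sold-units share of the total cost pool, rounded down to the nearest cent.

Sale 1, sell 1081: 1081/1820 × $34,258.60 → $20,348.10
Ending inventory (cost pool remaining) = $13,910.50
Check: goods available $34,258.60 = COGS $20,348.10 + ending $13,910.50

COGS = $20,348.10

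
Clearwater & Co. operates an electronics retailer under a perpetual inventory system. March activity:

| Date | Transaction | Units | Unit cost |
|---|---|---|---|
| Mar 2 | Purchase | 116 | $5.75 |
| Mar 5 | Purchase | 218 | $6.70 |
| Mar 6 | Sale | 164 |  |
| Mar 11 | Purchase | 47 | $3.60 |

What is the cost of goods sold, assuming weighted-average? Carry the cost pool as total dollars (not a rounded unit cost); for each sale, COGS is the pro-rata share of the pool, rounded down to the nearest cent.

After Mar 2: 116 on hand, pool $667.00 (≈ $5.7500 each)
After Mar 5: 334 on hand, pool $2,127.60 (≈ $6.3701 each)
Mar 6, sell 164: 164/334 × $2,127.60 → $1,044.68
After Mar 11: 217 on hand, pool $1,252.12 (≈ $5.7701 each)
Ending inventory (cost pool remaining) = $1,252.12

COGS = $1,044.68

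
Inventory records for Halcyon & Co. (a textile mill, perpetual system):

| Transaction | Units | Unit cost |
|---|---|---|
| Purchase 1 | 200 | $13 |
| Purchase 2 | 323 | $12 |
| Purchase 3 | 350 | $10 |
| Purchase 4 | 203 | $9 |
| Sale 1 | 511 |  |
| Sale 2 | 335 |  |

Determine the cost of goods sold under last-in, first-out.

Sale 1 (511) [LIFO — newest first]: 203 @ $9 + 308 @ $10 = $4,907
Sale 2 (335) [LIFO — newest first]: 42 @ $10 + 293 @ $12 = $3,936
Total COGS = $4,907 + $3,936 = $8,843
Ending inventory: 200 @ $13 + 30 @ $12 = $2,960
Check: goods available $11,803 = COGS $8,843 + ending $2,960

COGS = $8,843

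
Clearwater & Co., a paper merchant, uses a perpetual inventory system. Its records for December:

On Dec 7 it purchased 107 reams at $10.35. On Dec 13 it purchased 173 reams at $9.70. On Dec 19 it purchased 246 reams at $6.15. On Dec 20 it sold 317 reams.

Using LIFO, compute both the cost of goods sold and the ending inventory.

Dec 20, 317 sold [LIFO — newest first]: 246 @ $6.15 + 71 @ $9.70 = $2,201.60
Ending inventory: 107 @ $10.35 + 102 @ $9.70 = $2,096.85
Check: goods available $4,298.45 = COGS $2,201.60 + ending $2,096.85

COGS = $2,201.60; ending inventory = $2,096.85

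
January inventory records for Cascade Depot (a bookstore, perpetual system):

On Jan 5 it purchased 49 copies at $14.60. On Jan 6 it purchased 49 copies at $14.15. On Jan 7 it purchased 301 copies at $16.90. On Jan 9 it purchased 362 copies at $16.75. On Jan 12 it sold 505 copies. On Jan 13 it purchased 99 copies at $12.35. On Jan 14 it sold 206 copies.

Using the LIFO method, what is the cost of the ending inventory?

Jan 12, 505 sold [LIFO — newest first]: 362 @ $16.75 + 143 @ $16.90 = $8,480.20
Jan 14, 206 sold [LIFO — newest first]: 99 @ $12.35 + 107 @ $16.90 = $3,030.95
Total COGS = $8,480.20 + $3,030.95 = $11,511.15
Ending inventory: 49 @ $14.60 + 49 @ $14.15 + 51 @ $16.90 = $2,270.65

Ending inventory = $2,270.65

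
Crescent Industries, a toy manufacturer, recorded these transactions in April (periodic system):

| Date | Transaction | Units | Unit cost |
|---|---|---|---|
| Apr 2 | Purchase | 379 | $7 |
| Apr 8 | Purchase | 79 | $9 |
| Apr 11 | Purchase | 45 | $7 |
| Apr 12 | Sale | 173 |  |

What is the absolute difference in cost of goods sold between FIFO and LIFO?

FIFO COGS: 173 @ $7 = $1,211
LIFO COGS: 45 @ $7 + 79 @ $9 + 49 @ $7 = $1,369
Difference = |$1,211 − $1,369| = $158

$158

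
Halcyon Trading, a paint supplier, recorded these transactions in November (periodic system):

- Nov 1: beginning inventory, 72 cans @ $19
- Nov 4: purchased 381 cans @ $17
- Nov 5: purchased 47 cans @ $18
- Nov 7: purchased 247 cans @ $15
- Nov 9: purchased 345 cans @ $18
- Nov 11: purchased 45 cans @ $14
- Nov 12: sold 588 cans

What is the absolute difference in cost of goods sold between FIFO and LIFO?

$201

FIFO COGS: 72 @ $19 + 381 @ $17 + 47 @ $18 + 88 @ $15 = $10,011
LIFO COGS: 45 @ $14 + 345 @ $18 + 198 @ $15 = $9,810
Difference = |$10,011 − $9,810| = $201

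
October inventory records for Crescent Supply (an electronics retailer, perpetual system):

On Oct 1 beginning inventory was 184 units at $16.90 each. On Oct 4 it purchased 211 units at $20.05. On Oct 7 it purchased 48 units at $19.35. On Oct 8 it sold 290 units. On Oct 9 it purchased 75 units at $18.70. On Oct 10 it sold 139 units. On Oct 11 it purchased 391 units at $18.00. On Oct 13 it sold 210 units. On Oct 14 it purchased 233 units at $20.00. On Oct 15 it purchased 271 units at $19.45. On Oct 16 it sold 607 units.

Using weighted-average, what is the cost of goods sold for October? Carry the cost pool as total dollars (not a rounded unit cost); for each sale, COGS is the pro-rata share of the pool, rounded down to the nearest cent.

COGS = $23,441.75

After Oct 1: 184 on hand, pool $3,109.60 (≈ $16.9000 each)
After Oct 4: 395 on hand, pool $7,340.15 (≈ $18.5827 each)
After Oct 7: 443 on hand, pool $8,268.95 (≈ $18.6658 each)
Oct 8, sell 290: 290/443 × $8,268.95 → $5,413.08
After Oct 9: 228 on hand, pool $4,258.37 (≈ $18.6771 each)
Oct 10, sell 139: 139/228 × $4,258.37 → $2,596.11
After Oct 11: 480 on hand, pool $8,700.26 (≈ $18.1255 each)
Oct 13, sell 210: 210/480 × $8,700.26 → $3,806.36
After Oct 14: 503 on hand, pool $9,553.90 (≈ $18.9938 each)
After Oct 15: 774 on hand, pool $14,824.85 (≈ $19.1536 each)
Oct 16, sell 607: 607/774 × $14,824.85 → $11,626.20
Total COGS = $5,413.08 + $2,596.11 + $3,806.36 + $11,626.20 = $23,441.75
Ending inventory (cost pool remaining) = $3,198.65
Check: goods available $26,640.40 = COGS $23,441.75 + ending $3,198.65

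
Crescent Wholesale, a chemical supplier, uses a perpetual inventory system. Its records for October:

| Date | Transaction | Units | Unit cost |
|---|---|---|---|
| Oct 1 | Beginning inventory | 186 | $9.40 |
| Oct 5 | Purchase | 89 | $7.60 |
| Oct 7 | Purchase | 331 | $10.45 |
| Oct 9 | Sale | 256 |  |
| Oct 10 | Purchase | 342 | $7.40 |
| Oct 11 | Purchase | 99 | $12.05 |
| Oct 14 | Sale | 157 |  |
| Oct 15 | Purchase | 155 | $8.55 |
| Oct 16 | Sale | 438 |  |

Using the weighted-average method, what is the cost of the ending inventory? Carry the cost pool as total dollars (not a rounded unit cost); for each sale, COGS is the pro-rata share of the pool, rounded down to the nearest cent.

After Oct 1: 186 on hand, pool $1,748.40 (≈ $9.4000 each)
After Oct 5: 275 on hand, pool $2,424.80 (≈ $8.8175 each)
After Oct 7: 606 on hand, pool $5,883.75 (≈ $9.7092 each)
Oct 9, sell 256: 256/606 × $5,883.75 → $2,485.54
After Oct 10: 692 on hand, pool $5,929.01 (≈ $8.5679 each)
After Oct 11: 791 on hand, pool $7,121.96 (≈ $9.0037 each)
Oct 14, sell 157: 157/791 × $7,121.96 → $1,413.58
After Oct 15: 789 on hand, pool $7,033.63 (≈ $8.9146 each)
Oct 16, sell 438: 438/789 × $7,033.63 → $3,904.60
Total COGS = $2,485.54 + $1,413.58 + $3,904.60 = $7,803.72
Ending inventory (cost pool remaining) = $3,129.03

Ending inventory = $3,129.03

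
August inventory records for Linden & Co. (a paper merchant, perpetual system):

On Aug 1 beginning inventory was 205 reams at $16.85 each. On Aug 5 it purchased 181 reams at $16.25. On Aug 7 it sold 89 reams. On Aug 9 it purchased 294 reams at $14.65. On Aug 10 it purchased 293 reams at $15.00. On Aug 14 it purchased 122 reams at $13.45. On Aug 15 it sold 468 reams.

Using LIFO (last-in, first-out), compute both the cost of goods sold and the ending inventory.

COGS = $8,258.60; ending inventory = $8,479.90

Aug 7, 89 sold [LIFO — newest first]: 89 @ $16.25 = $1,446.25
Aug 15, 468 sold [LIFO — newest first]: 122 @ $13.45 + 293 @ $15.00 + 53 @ $14.65 = $6,812.35
Total COGS = $1,446.25 + $6,812.35 = $8,258.60
Ending inventory: 205 @ $16.85 + 92 @ $16.25 + 241 @ $14.65 = $8,479.90
Check: goods available $16,738.50 = COGS $8,258.60 + ending $8,479.90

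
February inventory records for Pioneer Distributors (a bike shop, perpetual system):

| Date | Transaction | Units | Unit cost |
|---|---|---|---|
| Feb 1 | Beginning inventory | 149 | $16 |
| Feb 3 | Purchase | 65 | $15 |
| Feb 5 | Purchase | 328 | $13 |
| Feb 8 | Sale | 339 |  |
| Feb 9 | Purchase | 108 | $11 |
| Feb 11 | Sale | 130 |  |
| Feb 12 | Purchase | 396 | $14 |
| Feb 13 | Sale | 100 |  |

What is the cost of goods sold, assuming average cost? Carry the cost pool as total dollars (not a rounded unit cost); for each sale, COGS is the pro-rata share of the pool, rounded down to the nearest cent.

COGS = $7,826.57

After Feb 1: 149 on hand, pool $2,384.00 (≈ $16.0000 each)
After Feb 3: 214 on hand, pool $3,359.00 (≈ $15.6963 each)
After Feb 5: 542 on hand, pool $7,623.00 (≈ $14.0646 each)
Feb 8, sell 339: 339/542 × $7,623.00 → $4,767.89
After Feb 9: 311 on hand, pool $4,043.11 (≈ $13.0004 each)
Feb 11, sell 130: 130/311 × $4,043.11 → $1,690.04
After Feb 12: 577 on hand, pool $7,897.07 (≈ $13.6864 each)
Feb 13, sell 100: 100/577 × $7,897.07 → $1,368.64
Total COGS = $4,767.89 + $1,690.04 + $1,368.64 = $7,826.57
Ending inventory (cost pool remaining) = $6,528.43
Check: goods available $14,355.00 = COGS $7,826.57 + ending $6,528.43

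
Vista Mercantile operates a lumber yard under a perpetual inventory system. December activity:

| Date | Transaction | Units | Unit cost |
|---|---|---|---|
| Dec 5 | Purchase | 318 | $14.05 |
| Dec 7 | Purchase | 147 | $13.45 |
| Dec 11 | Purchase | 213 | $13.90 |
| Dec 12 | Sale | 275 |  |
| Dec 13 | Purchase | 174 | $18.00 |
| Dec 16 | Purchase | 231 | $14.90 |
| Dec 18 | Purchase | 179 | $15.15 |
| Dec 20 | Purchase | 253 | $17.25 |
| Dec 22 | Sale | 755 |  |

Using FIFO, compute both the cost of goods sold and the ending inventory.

Dec 12, 275 sold [FIFO — oldest first]: 275 @ $14.05 = $3,863.75
Dec 22, 755 sold [FIFO — oldest first]: 43 @ $14.05 + 147 @ $13.45 + 213 @ $13.90 + 174 @ $18.00 + 178 @ $14.90 = $11,326.20
Total COGS = $3,863.75 + $11,326.20 = $15,189.95
Ending inventory: 53 @ $14.90 + 179 @ $15.15 + 253 @ $17.25 = $7,865.80

COGS = $15,189.95; ending inventory = $7,865.80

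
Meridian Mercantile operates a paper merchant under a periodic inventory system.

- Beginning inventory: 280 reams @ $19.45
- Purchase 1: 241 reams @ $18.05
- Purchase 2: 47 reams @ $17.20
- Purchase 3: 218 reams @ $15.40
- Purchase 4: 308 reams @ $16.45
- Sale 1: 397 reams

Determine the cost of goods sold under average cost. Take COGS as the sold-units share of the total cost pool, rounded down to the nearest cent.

Sale 1, sell 397: 397/1094 × $19,028.25 → $6,905.13
Ending inventory (cost pool remaining) = $12,123.12

COGS = $6,905.13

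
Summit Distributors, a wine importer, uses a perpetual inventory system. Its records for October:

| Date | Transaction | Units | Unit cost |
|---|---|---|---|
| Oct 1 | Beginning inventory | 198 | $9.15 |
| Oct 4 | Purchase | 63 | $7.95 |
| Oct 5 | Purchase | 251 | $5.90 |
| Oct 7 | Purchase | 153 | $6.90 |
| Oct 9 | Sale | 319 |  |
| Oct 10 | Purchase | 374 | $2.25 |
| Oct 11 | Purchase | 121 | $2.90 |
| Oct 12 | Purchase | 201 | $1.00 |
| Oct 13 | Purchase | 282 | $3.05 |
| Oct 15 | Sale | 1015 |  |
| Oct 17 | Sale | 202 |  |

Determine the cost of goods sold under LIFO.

COGS = $6,123.60

Oct 9, 319 sold [LIFO — newest first]: 153 @ $6.90 + 166 @ $5.90 = $2,035.10
Oct 15, 1015 sold [LIFO — newest first]: 282 @ $3.05 + 201 @ $1.00 + 121 @ $2.90 + 374 @ $2.25 + 37 @ $5.90 = $2,471.80
Oct 17, 202 sold [LIFO — newest first]: 48 @ $5.90 + 63 @ $7.95 + 91 @ $9.15 = $1,616.70
Total COGS = $2,035.10 + $2,471.80 + $1,616.70 = $6,123.60
Ending inventory: 107 @ $9.15 = $979.05
Check: goods available $7,102.65 = COGS $6,123.60 + ending $979.05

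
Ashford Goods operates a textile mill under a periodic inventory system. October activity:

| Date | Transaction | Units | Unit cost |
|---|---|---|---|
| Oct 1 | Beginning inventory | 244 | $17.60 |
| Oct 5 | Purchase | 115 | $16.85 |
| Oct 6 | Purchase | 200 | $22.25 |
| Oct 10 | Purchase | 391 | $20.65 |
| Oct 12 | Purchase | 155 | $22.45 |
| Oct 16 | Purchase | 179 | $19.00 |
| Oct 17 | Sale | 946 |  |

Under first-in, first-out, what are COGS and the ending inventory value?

Oct 17, 946 sold [FIFO — oldest first]: 244 @ $17.60 + 115 @ $16.85 + 200 @ $22.25 + 387 @ $20.65 = $18,673.70
Ending inventory: 4 @ $20.65 + 155 @ $22.45 + 179 @ $19.00 = $6,963.35

COGS = $18,673.70; ending inventory = $6,963.35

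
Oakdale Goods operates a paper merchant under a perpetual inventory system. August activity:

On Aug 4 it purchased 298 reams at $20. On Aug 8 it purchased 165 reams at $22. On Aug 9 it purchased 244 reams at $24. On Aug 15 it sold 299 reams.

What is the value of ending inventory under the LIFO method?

Aug 15, 299 sold [LIFO — newest first]: 244 @ $24 + 55 @ $22 = $7,066
Ending inventory: 298 @ $20 + 110 @ $22 = $8,380
Check: goods available $15,446 = COGS $7,066 + ending $8,380

Ending inventory = $8,380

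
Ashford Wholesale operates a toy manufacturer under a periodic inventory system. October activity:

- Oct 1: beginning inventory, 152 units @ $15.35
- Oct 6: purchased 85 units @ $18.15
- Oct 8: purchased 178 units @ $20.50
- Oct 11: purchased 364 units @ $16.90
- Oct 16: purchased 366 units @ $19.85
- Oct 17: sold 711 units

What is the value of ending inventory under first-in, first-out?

Oct 17, 711 sold [FIFO — oldest first]: 152 @ $15.35 + 85 @ $18.15 + 178 @ $20.50 + 296 @ $16.90 = $12,527.35
Ending inventory: 68 @ $16.90 + 366 @ $19.85 = $8,414.30

Ending inventory = $8,414.30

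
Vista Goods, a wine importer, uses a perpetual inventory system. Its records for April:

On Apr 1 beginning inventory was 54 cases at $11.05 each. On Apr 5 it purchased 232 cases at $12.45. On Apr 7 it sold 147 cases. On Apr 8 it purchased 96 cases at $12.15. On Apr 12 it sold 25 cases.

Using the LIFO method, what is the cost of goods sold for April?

Apr 7, 147 sold [LIFO — newest first]: 147 @ $12.45 = $1,830.15
Apr 12, 25 sold [LIFO — newest first]: 25 @ $12.15 = $303.75
Total COGS = $1,830.15 + $303.75 = $2,133.90
Ending inventory: 54 @ $11.05 + 85 @ $12.45 + 71 @ $12.15 = $2,517.60

COGS = $2,133.90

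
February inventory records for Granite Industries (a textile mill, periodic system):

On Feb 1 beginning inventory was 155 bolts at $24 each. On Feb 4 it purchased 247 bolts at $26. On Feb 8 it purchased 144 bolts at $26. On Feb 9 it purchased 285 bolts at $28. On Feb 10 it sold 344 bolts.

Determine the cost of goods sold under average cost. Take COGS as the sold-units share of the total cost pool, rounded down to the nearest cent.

COGS = $9,051.62

Feb 10, sell 344: 344/831 × $21,866.00 → $9,051.62
Ending inventory (cost pool remaining) = $12,814.38
Check: goods available $21,866.00 = COGS $9,051.62 + ending $12,814.38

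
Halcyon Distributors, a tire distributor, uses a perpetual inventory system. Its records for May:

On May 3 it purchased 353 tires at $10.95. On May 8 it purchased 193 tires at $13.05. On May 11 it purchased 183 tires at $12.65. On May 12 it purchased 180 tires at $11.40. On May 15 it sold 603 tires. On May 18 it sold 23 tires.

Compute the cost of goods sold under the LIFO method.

COGS = $7,652.10

May 15, 603 sold [LIFO — newest first]: 180 @ $11.40 + 183 @ $12.65 + 193 @ $13.05 + 47 @ $10.95 = $7,400.25
May 18, 23 sold [LIFO — newest first]: 23 @ $10.95 = $251.85
Total COGS = $7,400.25 + $251.85 = $7,652.10
Ending inventory: 283 @ $10.95 = $3,098.85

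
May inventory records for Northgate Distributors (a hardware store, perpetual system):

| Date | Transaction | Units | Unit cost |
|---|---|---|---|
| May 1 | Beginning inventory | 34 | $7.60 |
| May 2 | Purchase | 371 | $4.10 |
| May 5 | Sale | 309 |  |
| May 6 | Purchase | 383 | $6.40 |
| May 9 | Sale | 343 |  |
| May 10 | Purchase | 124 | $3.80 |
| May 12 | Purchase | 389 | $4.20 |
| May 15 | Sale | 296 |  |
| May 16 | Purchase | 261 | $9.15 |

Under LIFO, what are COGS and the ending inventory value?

COGS = $4,705.30; ending inventory = $4,018.55

May 5, 309 sold [LIFO — newest first]: 309 @ $4.10 = $1,266.90
May 9, 343 sold [LIFO — newest first]: 343 @ $6.40 = $2,195.20
May 15, 296 sold [LIFO — newest first]: 296 @ $4.20 = $1,243.20
Total COGS = $1,266.90 + $2,195.20 + $1,243.20 = $4,705.30
Ending inventory: 34 @ $7.60 + 62 @ $4.10 + 40 @ $6.40 + 124 @ $3.80 + 93 @ $4.20 + 261 @ $9.15 = $4,018.55
Check: goods available $8,723.85 = COGS $4,705.30 + ending $4,018.55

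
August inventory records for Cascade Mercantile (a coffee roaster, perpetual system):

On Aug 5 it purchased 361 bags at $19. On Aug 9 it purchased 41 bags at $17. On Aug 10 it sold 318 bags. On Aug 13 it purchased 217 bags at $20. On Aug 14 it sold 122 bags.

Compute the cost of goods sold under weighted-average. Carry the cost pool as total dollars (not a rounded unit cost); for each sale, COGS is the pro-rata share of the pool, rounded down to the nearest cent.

COGS = $8,376.14

After Aug 5: 361 on hand, pool $6,859.00 (≈ $19.0000 each)
After Aug 9: 402 on hand, pool $7,556.00 (≈ $18.7960 each)
Aug 10, sell 318: 318/402 × $7,556.00 → $5,977.13
After Aug 13: 301 on hand, pool $5,918.87 (≈ $19.6640 each)
Aug 14, sell 122: 122/301 × $5,918.87 → $2,399.01
Total COGS = $5,977.13 + $2,399.01 = $8,376.14
Ending inventory (cost pool remaining) = $3,519.86
Check: goods available $11,896.00 = COGS $8,376.14 + ending $3,519.86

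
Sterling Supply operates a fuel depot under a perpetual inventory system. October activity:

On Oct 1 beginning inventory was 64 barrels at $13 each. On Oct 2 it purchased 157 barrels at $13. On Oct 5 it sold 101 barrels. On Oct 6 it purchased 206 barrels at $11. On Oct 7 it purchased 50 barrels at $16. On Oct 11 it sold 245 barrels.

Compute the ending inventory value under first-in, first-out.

Oct 5, 101 sold [FIFO — oldest first]: 64 @ $13 + 37 @ $13 = $1,313
Oct 11, 245 sold [FIFO — oldest first]: 120 @ $13 + 125 @ $11 = $2,935
Total COGS = $1,313 + $2,935 = $4,248
Ending inventory: 81 @ $11 + 50 @ $16 = $1,691

Ending inventory = $1,691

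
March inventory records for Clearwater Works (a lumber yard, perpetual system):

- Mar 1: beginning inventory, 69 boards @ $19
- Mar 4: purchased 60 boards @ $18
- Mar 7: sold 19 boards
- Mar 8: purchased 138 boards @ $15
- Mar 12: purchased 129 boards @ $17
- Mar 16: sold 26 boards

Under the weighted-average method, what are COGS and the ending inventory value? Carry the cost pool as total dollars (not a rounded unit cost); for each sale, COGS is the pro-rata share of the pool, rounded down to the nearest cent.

After Mar 1: 69 on hand, pool $1,311.00 (≈ $19.0000 each)
After Mar 4: 129 on hand, pool $2,391.00 (≈ $18.5349 each)
Mar 7, sell 19: 19/129 × $2,391.00 → $352.16
After Mar 8: 248 on hand, pool $4,108.84 (≈ $16.5679 each)
After Mar 12: 377 on hand, pool $6,301.84 (≈ $16.7158 each)
Mar 16, sell 26: 26/377 × $6,301.84 → $434.60
Total COGS = $352.16 + $434.60 = $786.76
Ending inventory (cost pool remaining) = $5,867.24

COGS = $786.76; ending inventory = $5,867.24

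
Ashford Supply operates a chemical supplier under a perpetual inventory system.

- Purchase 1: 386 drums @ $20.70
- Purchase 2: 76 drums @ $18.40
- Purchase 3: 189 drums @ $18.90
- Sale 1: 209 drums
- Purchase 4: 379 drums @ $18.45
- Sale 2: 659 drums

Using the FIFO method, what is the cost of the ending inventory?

Sale 1 (209) [FIFO — oldest first]: 209 @ $20.70 = $4,326.30
Sale 2 (659) [FIFO — oldest first]: 177 @ $20.70 + 76 @ $18.40 + 189 @ $18.90 + 217 @ $18.45 = $12,638.05
Total COGS = $4,326.30 + $12,638.05 = $16,964.35
Ending inventory: 162 @ $18.45 = $2,988.90
Check: goods available $19,953.25 = COGS $16,964.35 + ending $2,988.90

Ending inventory = $2,988.90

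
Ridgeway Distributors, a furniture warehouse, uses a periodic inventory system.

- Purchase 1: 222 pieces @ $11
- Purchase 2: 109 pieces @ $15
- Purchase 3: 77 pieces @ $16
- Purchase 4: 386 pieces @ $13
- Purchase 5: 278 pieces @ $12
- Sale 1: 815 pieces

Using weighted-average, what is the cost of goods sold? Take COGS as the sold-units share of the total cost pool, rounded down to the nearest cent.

Sale 1, sell 815: 815/1072 × $13,663.00 → $10,387.44
Ending inventory (cost pool remaining) = $3,275.56

COGS = $10,387.44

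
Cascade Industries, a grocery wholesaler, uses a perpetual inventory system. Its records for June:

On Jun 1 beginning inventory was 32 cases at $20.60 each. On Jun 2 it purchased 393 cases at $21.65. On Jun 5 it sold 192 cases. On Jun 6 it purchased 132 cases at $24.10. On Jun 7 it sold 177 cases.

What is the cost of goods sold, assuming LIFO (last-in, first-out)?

Jun 5, 192 sold [LIFO — newest first]: 192 @ $21.65 = $4,156.80
Jun 7, 177 sold [LIFO — newest first]: 132 @ $24.10 + 45 @ $21.65 = $4,155.45
Total COGS = $4,156.80 + $4,155.45 = $8,312.25
Ending inventory: 32 @ $20.60 + 156 @ $21.65 = $4,036.60

COGS = $8,312.25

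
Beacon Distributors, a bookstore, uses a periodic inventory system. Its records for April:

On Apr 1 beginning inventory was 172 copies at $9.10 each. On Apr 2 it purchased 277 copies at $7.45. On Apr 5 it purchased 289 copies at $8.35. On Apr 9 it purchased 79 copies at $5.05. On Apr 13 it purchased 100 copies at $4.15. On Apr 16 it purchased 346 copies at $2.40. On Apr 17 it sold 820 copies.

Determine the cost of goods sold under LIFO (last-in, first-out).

Apr 17, 820 sold [LIFO — newest first]: 346 @ $2.40 + 100 @ $4.15 + 79 @ $5.05 + 289 @ $8.35 + 6 @ $7.45 = $4,102.20
Ending inventory: 172 @ $9.10 + 271 @ $7.45 = $3,584.15
Check: goods available $7,686.35 = COGS $4,102.20 + ending $3,584.15

COGS = $4,102.20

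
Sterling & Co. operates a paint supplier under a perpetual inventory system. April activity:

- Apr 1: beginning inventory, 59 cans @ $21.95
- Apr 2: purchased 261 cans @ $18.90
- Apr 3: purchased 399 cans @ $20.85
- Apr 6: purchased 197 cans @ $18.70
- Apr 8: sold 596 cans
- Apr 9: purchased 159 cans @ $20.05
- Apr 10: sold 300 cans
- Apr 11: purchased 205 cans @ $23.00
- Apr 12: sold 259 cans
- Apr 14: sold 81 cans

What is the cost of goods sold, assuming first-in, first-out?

Apr 8, 596 sold [FIFO — oldest first]: 59 @ $21.95 + 261 @ $18.90 + 276 @ $20.85 = $11,982.55
Apr 10, 300 sold [FIFO — oldest first]: 123 @ $20.85 + 177 @ $18.70 = $5,874.45
Apr 12, 259 sold [FIFO — oldest first]: 20 @ $18.70 + 159 @ $20.05 + 80 @ $23.00 = $5,401.95
Apr 14, 81 sold [FIFO — oldest first]: 81 @ $23.00 = $1,863.00
Total COGS = $11,982.55 + $5,874.45 + $5,401.95 + $1,863.00 = $25,121.95
Ending inventory: 44 @ $23.00 = $1,012.00
Check: goods available $26,133.95 = COGS $25,121.95 + ending $1,012.00

COGS = $25,121.95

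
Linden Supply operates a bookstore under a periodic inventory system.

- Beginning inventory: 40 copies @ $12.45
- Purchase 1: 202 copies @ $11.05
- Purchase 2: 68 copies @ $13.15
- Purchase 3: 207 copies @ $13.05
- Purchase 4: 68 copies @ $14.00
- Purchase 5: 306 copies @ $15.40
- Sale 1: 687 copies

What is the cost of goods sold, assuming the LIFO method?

COGS = $9,679.85

Sale 1 (687) [LIFO — newest first]: 306 @ $15.40 + 68 @ $14.00 + 207 @ $13.05 + 68 @ $13.15 + 38 @ $11.05 = $9,679.85
Ending inventory: 40 @ $12.45 + 164 @ $11.05 = $2,310.20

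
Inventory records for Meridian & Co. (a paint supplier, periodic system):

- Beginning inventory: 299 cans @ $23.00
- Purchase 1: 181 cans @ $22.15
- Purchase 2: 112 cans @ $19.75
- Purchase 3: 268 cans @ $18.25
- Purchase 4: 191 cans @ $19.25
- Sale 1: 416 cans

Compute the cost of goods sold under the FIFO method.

Sale 1 (416) [FIFO — oldest first]: 299 @ $23.00 + 117 @ $22.15 = $9,468.55
Ending inventory: 64 @ $22.15 + 112 @ $19.75 + 268 @ $18.25 + 191 @ $19.25 = $12,197.35

COGS = $9,468.55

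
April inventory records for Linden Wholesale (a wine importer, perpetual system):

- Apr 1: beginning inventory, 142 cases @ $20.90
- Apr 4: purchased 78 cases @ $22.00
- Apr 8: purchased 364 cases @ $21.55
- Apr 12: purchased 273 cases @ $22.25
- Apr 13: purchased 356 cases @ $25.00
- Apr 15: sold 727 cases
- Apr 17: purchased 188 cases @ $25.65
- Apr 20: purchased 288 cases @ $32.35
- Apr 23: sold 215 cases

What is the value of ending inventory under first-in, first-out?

Apr 15, 727 sold [FIFO — oldest first]: 142 @ $20.90 + 78 @ $22.00 + 364 @ $21.55 + 143 @ $22.25 = $15,709.75
Apr 23, 215 sold [FIFO — oldest first]: 130 @ $22.25 + 85 @ $25.00 = $5,017.50
Total COGS = $15,709.75 + $5,017.50 = $20,727.25
Ending inventory: 271 @ $25.00 + 188 @ $25.65 + 288 @ $32.35 = $20,914.00
Check: goods available $41,641.25 = COGS $20,727.25 + ending $20,914.00

Ending inventory = $20,914.00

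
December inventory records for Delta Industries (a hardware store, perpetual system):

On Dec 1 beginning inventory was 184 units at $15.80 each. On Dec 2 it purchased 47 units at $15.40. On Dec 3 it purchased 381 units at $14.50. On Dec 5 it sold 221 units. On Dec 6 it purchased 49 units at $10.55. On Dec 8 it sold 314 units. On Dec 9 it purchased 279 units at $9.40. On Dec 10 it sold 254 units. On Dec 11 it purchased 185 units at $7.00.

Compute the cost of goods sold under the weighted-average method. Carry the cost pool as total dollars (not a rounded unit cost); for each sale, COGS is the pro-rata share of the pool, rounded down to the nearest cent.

After Dec 1: 184 on hand, pool $2,907.20 (≈ $15.8000 each)
After Dec 2: 231 on hand, pool $3,631.00 (≈ $15.7186 each)
After Dec 3: 612 on hand, pool $9,155.50 (≈ $14.9600 each)
Dec 5, sell 221: 221/612 × $9,155.50 → $3,306.15
After Dec 6: 440 on hand, pool $6,366.30 (≈ $14.4689 each)
Dec 8, sell 314: 314/440 × $6,366.30 → $4,543.22
After Dec 9: 405 on hand, pool $4,445.68 (≈ $10.9770 each)
Dec 10, sell 254: 254/405 × $4,445.68 → $2,788.15
After Dec 11: 336 on hand, pool $2,952.53 (≈ $8.7873 each)
Total COGS = $3,306.15 + $4,543.22 + $2,788.15 = $10,637.52
Ending inventory (cost pool remaining) = $2,952.53
Check: goods available $13,590.05 = COGS $10,637.52 + ending $2,952.53

COGS = $10,637.52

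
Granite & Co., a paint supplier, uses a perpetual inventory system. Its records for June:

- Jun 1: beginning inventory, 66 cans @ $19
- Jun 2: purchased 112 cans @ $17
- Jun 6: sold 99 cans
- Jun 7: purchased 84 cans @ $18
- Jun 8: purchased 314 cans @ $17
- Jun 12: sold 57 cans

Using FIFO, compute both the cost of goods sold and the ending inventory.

Jun 6, 99 sold [FIFO — oldest first]: 66 @ $19 + 33 @ $17 = $1,815
Jun 12, 57 sold [FIFO — oldest first]: 57 @ $17 = $969
Total COGS = $1,815 + $969 = $2,784
Ending inventory: 22 @ $17 + 84 @ $18 + 314 @ $17 = $7,224
Check: goods available $10,008 = COGS $2,784 + ending $7,224

COGS = $2,784; ending inventory = $7,224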